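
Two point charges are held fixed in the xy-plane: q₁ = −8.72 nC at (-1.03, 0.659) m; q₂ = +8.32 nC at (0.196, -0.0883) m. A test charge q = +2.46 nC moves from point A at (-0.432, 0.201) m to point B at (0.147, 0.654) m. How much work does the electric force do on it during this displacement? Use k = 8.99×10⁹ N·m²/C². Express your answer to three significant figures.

The work done by the electric force is W_field = −ΔU = −q(V_B − V_A) = q(V_A − V_B).
At A: distances to the source charges are 0.753 m, 0.691 m; V_A = Σ kqᵢ/rᵢ = 4.10 V.
At B: distances to the source charges are 1.18 m, 0.744 m; V_B = Σ kqᵢ/rᵢ = 33.9 V.
ΔV = V_B − V_A = 29.8 V.
W_field = −qΔV = −(2.46×10⁻⁹ C)(29.8 V) = -7.34×10⁻⁸ J.

-7.34×10⁻⁸ J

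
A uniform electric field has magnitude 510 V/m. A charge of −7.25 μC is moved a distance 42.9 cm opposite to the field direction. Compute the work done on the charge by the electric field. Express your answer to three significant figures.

The potential change for a displacement 42.9 cm opposite to the field direction is ΔV = +Ed = 219 V.
W_field = −qΔV = 1.59×10⁻³ J.

1.59×10⁻³ J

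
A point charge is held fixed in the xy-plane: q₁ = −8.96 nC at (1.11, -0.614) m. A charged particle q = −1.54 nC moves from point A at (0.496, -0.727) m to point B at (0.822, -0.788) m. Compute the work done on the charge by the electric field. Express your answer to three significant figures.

The work done by the electric force is W_field = −ΔU = −q(V_B − V_A) = q(V_A − V_B).
At A: distance to the source charge is 0.624 m; V_A = kq₁/r = -129 V.
At B: distance to the source charge is 0.336 m; V_B = kq₁/r = -239 V.
ΔV = V_B − V_A = -110 V.
W_field = −qΔV = −(-1.54×10⁻⁹ C)(-110 V) = -1.70×10⁻⁷ J.

-1.70×10⁻⁷ J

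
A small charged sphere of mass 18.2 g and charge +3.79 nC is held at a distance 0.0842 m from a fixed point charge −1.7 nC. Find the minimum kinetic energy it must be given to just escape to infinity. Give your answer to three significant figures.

To just escape, total mechanical energy must reach zero at infinity: ½mv²_min + U = 0, so ½mv²_min = −U = |kQq|/r.
|U| = |kQq|/r = (8.99×10⁹ N·m²/C²)(1.70×10⁻⁹)(3.79×10⁻⁹)/(0.0842) = 6.88×10⁻⁷ J.

6.88×10⁻⁷ J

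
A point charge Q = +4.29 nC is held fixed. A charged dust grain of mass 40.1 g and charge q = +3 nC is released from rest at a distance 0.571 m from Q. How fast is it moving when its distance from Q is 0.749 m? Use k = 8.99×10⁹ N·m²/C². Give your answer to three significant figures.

1.55×10⁻³ m/s

Only the electrostatic force acts, so mechanical energy is conserved: ½mv² = U₁ − U₂ = kQq(1/r₁ − 1/r₂).
U₁ − U₂ = (8.99×10⁹ N·m²/C²)(4.29×10⁻⁹ C)(3.00×10⁻⁹ C)(1/0.571 − 1/0.749) = 4.82×10⁻⁸ J.
v = √(2·4.82×10⁻⁸/0.0401) = 1.55×10⁻³ m/s.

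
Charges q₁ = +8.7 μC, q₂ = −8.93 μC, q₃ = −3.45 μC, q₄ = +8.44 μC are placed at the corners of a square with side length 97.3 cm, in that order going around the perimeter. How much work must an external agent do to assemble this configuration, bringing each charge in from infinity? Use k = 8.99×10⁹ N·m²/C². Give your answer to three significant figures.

The assembly work is the sum of pairwise potential energies, U = Σ_{i<j} kqᵢqⱼ/rᵢⱼ.
The four side pairs have separation 0.973 m and the two diagonal pairs 1.38 m.
Summing all 6 pair terms gives U = -0.712 J.

-0.712 J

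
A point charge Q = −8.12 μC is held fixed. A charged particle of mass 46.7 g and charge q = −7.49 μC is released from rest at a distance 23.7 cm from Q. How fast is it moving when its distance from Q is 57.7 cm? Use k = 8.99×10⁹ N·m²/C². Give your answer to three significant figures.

Only the electrostatic force acts, so mechanical energy is conserved: ½mv² = U₁ − U₂ = kQq(1/r₁ − 1/r₂).
U₁ − U₂ = (8.99×10⁹ N·m²/C²)(-8.12×10⁻⁶ C)(-7.49×10⁻⁶ C)(1/0.237 − 1/0.577) = 1.36 J.
v = √(2·1.36/0.0467) = 7.63 m/s.

7.63 m/s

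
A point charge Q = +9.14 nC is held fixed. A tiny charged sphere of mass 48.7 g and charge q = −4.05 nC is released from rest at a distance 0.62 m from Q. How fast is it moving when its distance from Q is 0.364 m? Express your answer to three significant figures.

Only the electrostatic force acts, so mechanical energy is conserved: ½mv² = U₁ − U₂ = kQq(1/r₁ − 1/r₂).
U₁ − U₂ = (8.99×10⁹ N·m²/C²)(9.14×10⁻⁹ C)(-4.05×10⁻⁹ C)(1/0.620 − 1/0.364) = 3.77×10⁻⁷ J.
v = √(2·3.77×10⁻⁷/0.0487) = 3.94×10⁻³ m/s.

3.94×10⁻³ m/s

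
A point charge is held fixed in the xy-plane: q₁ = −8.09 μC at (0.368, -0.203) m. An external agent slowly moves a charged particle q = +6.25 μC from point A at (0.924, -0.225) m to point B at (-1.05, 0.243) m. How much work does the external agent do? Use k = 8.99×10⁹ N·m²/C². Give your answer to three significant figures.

0.511 J

For quasistatic motion the external work equals the change in potential energy: W_ext = qΔV = q(V_B − V_A).
At A: distance to the source charge is 0.556 m; V_A = kq₁/r = -1.31×10⁵ V.
At B: distance to the source charge is 1.49 m; V_B = kq₁/r = -4.89×10⁴ V.
ΔV = V_B − V_A = 8.18×10⁴ V.
W_ext = qΔV = (6.25×10⁻⁶ C)(8.18×10⁴ V) = 0.511 J.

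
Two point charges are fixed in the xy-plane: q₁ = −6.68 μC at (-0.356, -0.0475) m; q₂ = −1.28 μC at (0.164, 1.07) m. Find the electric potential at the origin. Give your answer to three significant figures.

-1.78×10⁵ V

Electric potential is a scalar, so the contributions from each charge add algebraically: V = Σ kqᵢ/rᵢ.
Distances from the field point to each charge: r₁ = 0.359 m, r₂ = 1.08 m.
V = k[(-6.68×10⁻⁶)/(0.359) + (-1.28×10⁻⁶)/(1.08)] = -1.78×10⁵ V.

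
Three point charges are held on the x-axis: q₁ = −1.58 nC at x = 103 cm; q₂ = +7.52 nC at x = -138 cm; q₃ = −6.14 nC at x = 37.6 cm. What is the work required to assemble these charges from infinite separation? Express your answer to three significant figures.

The assembly work is the sum of pairwise potential energies, U = Σ_{i<j} kqᵢqⱼ/rᵢⱼ.
Pair separations: r₁₂ = 2.41 m, r₁₃ = 0.654 m, r₂₃ = 1.76 m.
U = (-4.43×10⁻⁸) + (1.33×10⁻⁷) + (-2.36×10⁻⁷) = -1.47×10⁻⁷ J.

-1.47×10⁻⁷ J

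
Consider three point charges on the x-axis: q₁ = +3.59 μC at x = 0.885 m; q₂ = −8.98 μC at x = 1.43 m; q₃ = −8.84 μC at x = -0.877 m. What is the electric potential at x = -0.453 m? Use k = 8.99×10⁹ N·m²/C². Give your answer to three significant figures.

Electric potential is a scalar, so the contributions from each charge add algebraically: V = Σ kqᵢ/rᵢ.
Distances from the field point to each charge: r₁ = 1.34 m, r₂ = 1.88 m, r₃ = 0.424 m.
V = k[(3.59×10⁻⁶)/(1.34) + (-8.98×10⁻⁶)/(1.88) + (-8.84×10⁻⁶)/(0.424)] = -2.06×10⁵ V.

-2.06×10⁵ V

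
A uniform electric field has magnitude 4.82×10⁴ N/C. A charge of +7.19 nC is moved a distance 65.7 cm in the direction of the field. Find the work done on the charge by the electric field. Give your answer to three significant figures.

The potential change for a displacement 65.7 cm in the direction of the field is ΔV = −Ed = -3.17×10⁴ V.
W_field = −qΔV = 2.28×10⁻⁴ J.

2.28×10⁻⁴ J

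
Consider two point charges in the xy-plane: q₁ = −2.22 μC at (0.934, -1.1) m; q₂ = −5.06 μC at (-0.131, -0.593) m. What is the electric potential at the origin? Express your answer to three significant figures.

Electric potential is a scalar, so the contributions from each charge add algebraically: V = Σ kqᵢ/rᵢ.
Distances from the field point to each charge: r₁ = 1.44 m, r₂ = 0.607 m.
V = k[(-2.22×10⁻⁶)/(1.44) + (-5.06×10⁻⁶)/(0.607)] = -8.87×10⁴ V.

-8.87×10⁴ V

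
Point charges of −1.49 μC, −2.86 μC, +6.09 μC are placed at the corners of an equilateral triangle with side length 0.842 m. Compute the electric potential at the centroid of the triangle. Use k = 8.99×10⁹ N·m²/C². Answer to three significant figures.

The total potential is the scalar sum of each charge's contribution, V = Σ kqᵢ/rᵢ.
The distance from each vertex to the centroid is a/√3 = 0.486 m.
V = k[(-1.49×10⁻⁶)/(0.486) + (-2.86×10⁻⁶)/(0.486) + (6.09×10⁻⁶)/(0.486)] = 3.22×10⁴ V.

3.22×10⁴ V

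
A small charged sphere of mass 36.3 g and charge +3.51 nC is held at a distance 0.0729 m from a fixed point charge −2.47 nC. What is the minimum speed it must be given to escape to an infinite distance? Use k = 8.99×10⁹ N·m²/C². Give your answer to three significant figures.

To just escape, total mechanical energy must reach zero at infinity: ½mv²_min + U = 0, so ½mv²_min = −U = |kQq|/r.
|U| = |kQq|/r = (8.99×10⁹ N·m²/C²)(2.47×10⁻⁹)(3.51×10⁻⁹)/(0.0729) = 1.07×10⁻⁶ J.
v_min = √(2|U|/m) = √(2·1.07×10⁻⁶/0.0363) = 7.68×10⁻³ m/s.

7.68×10⁻³ m/s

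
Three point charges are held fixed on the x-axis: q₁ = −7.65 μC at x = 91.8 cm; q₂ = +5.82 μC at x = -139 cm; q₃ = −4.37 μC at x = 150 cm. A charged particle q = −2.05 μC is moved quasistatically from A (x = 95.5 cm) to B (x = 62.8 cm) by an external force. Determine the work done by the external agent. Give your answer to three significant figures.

For quasistatic motion the external work equals the change in potential energy: W_ext = qΔV = q(V_B − V_A).
At A: distances to the source charges are 0.0370 m, 2.34 m, 0.545 m; V_A = Σ kqᵢ/rᵢ = -1.91×10⁶ V.
At B: distances to the source charges are 0.290 m, 2.02 m, 0.872 m; V_B = Σ kqᵢ/rᵢ = -2.56×10⁵ V.
ΔV = V_B − V_A = 1.65×10⁶ V.
W_ext = qΔV = (-2.05×10⁻⁶ C)(1.65×10⁶ V) = -3.39 J.

-3.39 J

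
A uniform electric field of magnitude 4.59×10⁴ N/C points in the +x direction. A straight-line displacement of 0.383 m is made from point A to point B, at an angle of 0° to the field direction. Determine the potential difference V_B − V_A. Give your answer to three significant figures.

Only the component of displacement along E changes the potential: ΔV = −E·d·cosθ.
ΔV = −(4.59×10⁴ V/m)(0.383 m)cos0° = -1.76×10⁴ V.

-1.76×10⁴ V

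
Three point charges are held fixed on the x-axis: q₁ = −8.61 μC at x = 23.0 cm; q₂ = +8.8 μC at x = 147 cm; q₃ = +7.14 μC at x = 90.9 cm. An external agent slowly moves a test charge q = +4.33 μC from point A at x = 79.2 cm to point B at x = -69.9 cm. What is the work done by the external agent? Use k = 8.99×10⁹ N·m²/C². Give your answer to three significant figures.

-2.31 J

For quasistatic motion the external work equals the change in potential energy: W_ext = qΔV = q(V_B − V_A).
At A: distances to the source charges are 0.562 m, 0.678 m, 0.117 m; V_A = Σ kqᵢ/rᵢ = 5.28×10⁵ V.
At B: distances to the source charges are 0.929 m, 2.17 m, 1.61 m; V_B = Σ kqᵢ/rᵢ = -6930 V.
ΔV = V_B − V_A = -5.35×10⁵ V.
W_ext = qΔV = (4.33×10⁻⁶ C)(-5.35×10⁵ V) = -2.31 J.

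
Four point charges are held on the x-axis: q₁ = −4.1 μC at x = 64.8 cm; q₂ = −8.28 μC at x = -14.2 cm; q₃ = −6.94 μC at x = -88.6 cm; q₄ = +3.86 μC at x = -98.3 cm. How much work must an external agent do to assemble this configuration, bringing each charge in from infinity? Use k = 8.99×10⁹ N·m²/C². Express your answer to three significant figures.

The work to assemble the configuration equals its total potential energy, U = Σ kqᵢqⱼ/rᵢⱼ over all pairs.
Pair separations: r₁₂ = 0.790 m, r₁₃ = 1.53 m, r₁₄ = 1.63 m, r₂₃ = 0.744 m, r₂₄ = 0.841 m, r₃₄ = 0.0970 m.
Summing all 6 pair terms gives U = -1.66 J.

-1.66 J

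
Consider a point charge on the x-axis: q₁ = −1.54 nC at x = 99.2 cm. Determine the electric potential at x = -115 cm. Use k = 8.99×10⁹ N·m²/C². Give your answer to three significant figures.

-6.46 V

Electric potential is a scalar, so the contributions from each charge add algebraically: V = Σ kqᵢ/rᵢ.
V = k[(-1.54×10⁻⁹)/(2.14)] = -6.46 V.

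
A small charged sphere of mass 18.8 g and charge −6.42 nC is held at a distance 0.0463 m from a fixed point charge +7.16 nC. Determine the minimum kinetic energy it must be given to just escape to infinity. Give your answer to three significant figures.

8.93×10⁻⁶ J

To just escape, total mechanical energy must reach zero at infinity: ½mv²_min + U = 0, so ½mv²_min = −U = |kQq|/r.
|U| = |kQq|/r = (8.99×10⁹ N·m²/C²)(7.16×10⁻⁹)(6.42×10⁻⁹)/(0.0463) = 8.93×10⁻⁶ J.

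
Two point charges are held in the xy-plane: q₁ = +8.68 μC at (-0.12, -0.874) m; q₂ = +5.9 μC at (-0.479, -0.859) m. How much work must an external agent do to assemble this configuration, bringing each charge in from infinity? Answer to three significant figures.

1.28 J

The work to assemble the configuration equals its total potential energy, U = Σ kqᵢqⱼ/rᵢⱼ over all pairs.
Pair separations: r₁₂ = 0.359 m.
U = (1.28) = 1.28 J.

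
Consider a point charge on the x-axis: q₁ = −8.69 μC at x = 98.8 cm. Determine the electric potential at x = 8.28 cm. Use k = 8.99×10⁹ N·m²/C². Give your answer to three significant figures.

Electric potential is a scalar, so the contributions from each charge add algebraically: V = Σ kqᵢ/rᵢ.
V = k[(-8.69×10⁻⁶)/(0.905)] = -8.63×10⁴ V.

-8.63×10⁴ V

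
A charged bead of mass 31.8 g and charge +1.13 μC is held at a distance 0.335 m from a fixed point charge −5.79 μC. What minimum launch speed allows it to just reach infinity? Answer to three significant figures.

3.32 m/s

To just escape, total mechanical energy must reach zero at infinity: ½mv²_min + U = 0, so ½mv²_min = −U = |kQq|/r.
|U| = |kQq|/r = (8.99×10⁹ N·m²/C²)(5.79×10⁻⁶)(1.13×10⁻⁶)/(0.335) = 0.176 J.
v_min = √(2|U|/m) = √(2·0.176/0.0318) = 3.32 m/s.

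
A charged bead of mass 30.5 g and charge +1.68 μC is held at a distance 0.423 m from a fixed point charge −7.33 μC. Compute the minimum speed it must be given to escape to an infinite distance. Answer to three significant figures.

4.14 m/s

To just escape, total mechanical energy must reach zero at infinity: ½mv²_min + U = 0, so ½mv²_min = −U = |kQq|/r.
|U| = |kQq|/r = (8.99×10⁹ N·m²/C²)(7.33×10⁻⁶)(1.68×10⁻⁶)/(0.423) = 0.262 J.
v_min = √(2|U|/m) = √(2·0.262/0.0305) = 4.14 m/s.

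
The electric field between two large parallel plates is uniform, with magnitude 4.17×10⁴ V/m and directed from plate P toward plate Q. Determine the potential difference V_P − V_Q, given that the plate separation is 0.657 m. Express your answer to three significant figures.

In a uniform field, potential decreases in the direction of E: ΔV = −E·d for a displacement d parallel to E.
Going from Q to P is a displacement of 0.657 m opposite to the field, so V_P − V_Q = +Ed = 2.74×10⁴ V.

2.74×10⁴ V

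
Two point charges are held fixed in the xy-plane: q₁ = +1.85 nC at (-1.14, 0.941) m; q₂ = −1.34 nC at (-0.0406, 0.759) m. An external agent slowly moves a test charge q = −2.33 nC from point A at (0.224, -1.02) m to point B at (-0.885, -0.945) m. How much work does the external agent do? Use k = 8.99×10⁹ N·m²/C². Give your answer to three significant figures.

For quasistatic motion the external work equals the change in potential energy: W_ext = qΔV = q(V_B − V_A).
At A: distances to the source charges are 2.39 m, 1.80 m; V_A = Σ kqᵢ/rᵢ = 0.265 V.
At B: distances to the source charges are 1.90 m, 1.90 m; V_B = Σ kqᵢ/rᵢ = 2.40 V.
ΔV = V_B − V_A = 2.14 V.
W_ext = qΔV = (-2.33×10⁻⁹ C)(2.14 V) = -4.99×10⁻⁹ J.

-4.99×10⁻⁹ J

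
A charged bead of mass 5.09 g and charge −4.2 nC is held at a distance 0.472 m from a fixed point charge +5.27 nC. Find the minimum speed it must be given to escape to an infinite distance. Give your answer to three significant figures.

To just escape, total mechanical energy must reach zero at infinity: ½mv²_min + U = 0, so ½mv²_min = −U = |kQq|/r.
|U| = |kQq|/r = (8.99×10⁹ N·m²/C²)(5.27×10⁻⁹)(4.20×10⁻⁹)/(0.472) = 4.22×10⁻⁷ J.
v_min = √(2|U|/m) = √(2·4.22×10⁻⁷/5.09×10⁻³) = 0.0129 m/s.

0.0129 m/s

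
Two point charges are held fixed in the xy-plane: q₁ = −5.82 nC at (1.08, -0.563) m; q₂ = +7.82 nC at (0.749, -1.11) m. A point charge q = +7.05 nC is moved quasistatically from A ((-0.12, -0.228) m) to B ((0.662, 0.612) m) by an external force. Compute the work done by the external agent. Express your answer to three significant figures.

-1.13×10⁻⁷ J

For quasistatic motion the external work equals the change in potential energy: W_ext = qΔV = q(V_B − V_A).
At A: distances to the source charges are 1.25 m, 1.24 m; V_A = Σ kqᵢ/rᵢ = 14.8 V.
At B: distances to the source charges are 1.25 m, 1.72 m; V_B = Σ kqᵢ/rᵢ = -1.18 V.
ΔV = V_B − V_A = -16.0 V.
W_ext = qΔV = (7.05×10⁻⁹ C)(-16.0 V) = -1.13×10⁻⁷ J.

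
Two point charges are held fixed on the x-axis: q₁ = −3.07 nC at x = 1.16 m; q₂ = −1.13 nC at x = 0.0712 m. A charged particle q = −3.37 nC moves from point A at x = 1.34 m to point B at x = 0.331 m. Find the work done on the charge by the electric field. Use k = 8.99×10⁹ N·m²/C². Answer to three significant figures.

The work done by the electric force is W_field = −ΔU = −q(V_B − V_A) = q(V_A − V_B).
At A: distances to the source charges are 0.180 m, 1.27 m; V_A = Σ kqᵢ/rᵢ = -161 V.
At B: distances to the source charges are 0.829 m, 0.260 m; V_B = Σ kqᵢ/rᵢ = -72.4 V.
ΔV = V_B − V_A = 88.9 V.
W_field = −qΔV = −(-3.37×10⁻⁹ C)(88.9 V) = 3.00×10⁻⁷ J.

3.00×10⁻⁷ J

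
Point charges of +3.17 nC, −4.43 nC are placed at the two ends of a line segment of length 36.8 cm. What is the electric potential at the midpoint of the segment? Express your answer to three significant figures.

The total potential is the scalar sum of each charge's contribution, V = Σ kqᵢ/rᵢ.
Each charge is 0.184 m from the midpoint.
V = k[(3.17×10⁻⁹)/(0.184) + (-4.43×10⁻⁹)/(0.184)] = -61.6 V.

-61.6 V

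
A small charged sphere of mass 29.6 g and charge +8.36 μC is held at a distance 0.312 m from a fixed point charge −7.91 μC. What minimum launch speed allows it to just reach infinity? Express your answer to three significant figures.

11.3 m/s

To just escape, total mechanical energy must reach zero at infinity: ½mv²_min + U = 0, so ½mv²_min = −U = |kQq|/r.
|U| = |kQq|/r = (8.99×10⁹ N·m²/C²)(7.91×10⁻⁶)(8.36×10⁻⁶)/(0.312) = 1.91 J.
v_min = √(2|U|/m) = √(2·1.91/0.0296) = 11.3 m/s.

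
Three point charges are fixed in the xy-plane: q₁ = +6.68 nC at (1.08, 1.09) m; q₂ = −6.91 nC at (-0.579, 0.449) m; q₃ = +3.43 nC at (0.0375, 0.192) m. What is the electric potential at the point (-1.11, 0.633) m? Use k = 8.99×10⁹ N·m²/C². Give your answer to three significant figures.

The total potential is the scalar sum of each charge's contribution, V = Σ kqᵢ/rᵢ.
Distances from the field point to each charge: r₁ = 2.24 m, r₂ = 0.562 m, r₃ = 1.23 m.
V = k[(6.68×10⁻⁹)/(2.24) + (-6.91×10⁻⁹)/(0.562) + (3.43×10⁻⁹)/(1.23)] = -58.6 V.

-58.6 V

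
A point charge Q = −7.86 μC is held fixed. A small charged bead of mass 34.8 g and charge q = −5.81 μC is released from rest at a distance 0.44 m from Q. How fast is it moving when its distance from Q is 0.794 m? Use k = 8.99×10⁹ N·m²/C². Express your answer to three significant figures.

4.89 m/s

Only the electrostatic force acts, so mechanical energy is conserved: ½mv² = U₁ − U₂ = kQq(1/r₁ − 1/r₂).
U₁ − U₂ = (8.99×10⁹ N·m²/C²)(-7.86×10⁻⁶ C)(-5.81×10⁻⁶ C)(1/0.440 − 1/0.794) = 0.416 J.
v = √(2·0.416/0.0348) = 4.89 m/s.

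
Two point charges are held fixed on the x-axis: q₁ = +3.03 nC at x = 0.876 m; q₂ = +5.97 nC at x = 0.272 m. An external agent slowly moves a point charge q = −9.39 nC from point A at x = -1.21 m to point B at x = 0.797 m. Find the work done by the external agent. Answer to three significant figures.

-3.73×10⁻⁶ J

For quasistatic motion the external work equals the change in potential energy: W_ext = qΔV = q(V_B − V_A).
At A: distances to the source charges are 2.09 m, 1.48 m; V_A = Σ kqᵢ/rᵢ = 49.3 V.
At B: distances to the source charges are 0.0790 m, 0.525 m; V_B = Σ kqᵢ/rᵢ = 447 V.
ΔV = V_B − V_A = 398 V.
W_ext = qΔV = (-9.39×10⁻⁹ C)(398 V) = -3.73×10⁻⁶ J.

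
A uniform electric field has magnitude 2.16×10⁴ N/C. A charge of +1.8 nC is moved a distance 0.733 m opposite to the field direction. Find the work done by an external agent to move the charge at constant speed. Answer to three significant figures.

The potential change for a displacement 0.733 m opposite to the field direction is ΔV = +Ed = 1.58×10⁴ V.
W_ext = qΔV = 2.85×10⁻⁵ J.

2.85×10⁻⁵ J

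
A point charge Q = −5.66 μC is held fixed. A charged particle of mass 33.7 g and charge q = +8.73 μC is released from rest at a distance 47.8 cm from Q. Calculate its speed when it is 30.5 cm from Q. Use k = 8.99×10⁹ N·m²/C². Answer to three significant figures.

Only the electrostatic force acts, so mechanical energy is conserved: ½mv² = U₁ − U₂ = kQq(1/r₁ − 1/r₂).
U₁ − U₂ = (8.99×10⁹ N·m²/C²)(-5.66×10⁻⁶ C)(8.73×10⁻⁶ C)(1/0.478 − 1/0.305) = 0.527 J.
v = √(2·0.527/0.0337) = 5.59 m/s.

5.59 m/s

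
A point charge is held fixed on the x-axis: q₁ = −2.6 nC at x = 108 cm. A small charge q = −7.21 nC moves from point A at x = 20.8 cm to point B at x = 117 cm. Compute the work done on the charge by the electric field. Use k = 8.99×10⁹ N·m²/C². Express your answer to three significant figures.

-1.68×10⁻⁶ J

The work done by the electric force is W_field = −ΔU = −q(V_B − V_A) = q(V_A − V_B).
At A: distance to the source charge is 0.872 m; V_A = kq₁/r = -26.8 V.
At B: distance to the source charge is 0.0900 m; V_B = kq₁/r = -260 V.
ΔV = V_B − V_A = -233 V.
W_field = −qΔV = −(-7.21×10⁻⁹ C)(-233 V) = -1.68×10⁻⁶ J.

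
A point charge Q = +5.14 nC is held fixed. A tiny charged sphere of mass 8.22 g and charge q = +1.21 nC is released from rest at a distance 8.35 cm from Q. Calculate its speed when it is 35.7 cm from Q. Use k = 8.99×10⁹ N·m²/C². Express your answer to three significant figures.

Only the electrostatic force acts, so mechanical energy is conserved: ½mv² = U₁ − U₂ = kQq(1/r₁ − 1/r₂).
U₁ − U₂ = (8.99×10⁹ N·m²/C²)(5.14×10⁻⁹ C)(1.21×10⁻⁹ C)(1/0.0835 − 1/0.357) = 5.13×10⁻⁷ J.
v = √(2·5.13×10⁻⁷/8.22×10⁻³) = 0.0112 m/s.

0.0112 m/s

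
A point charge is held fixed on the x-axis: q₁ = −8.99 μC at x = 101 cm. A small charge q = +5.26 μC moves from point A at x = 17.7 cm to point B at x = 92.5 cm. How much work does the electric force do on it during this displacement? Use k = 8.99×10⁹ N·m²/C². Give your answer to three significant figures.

4.49 J

The work done by the electric force is W_field = −ΔU = −q(V_B − V_A) = q(V_A − V_B).
At A: distance to the source charge is 0.833 m; V_A = kq₁/r = -9.70×10⁴ V.
At B: distance to the source charge is 0.0850 m; V_B = kq₁/r = -9.51×10⁵ V.
ΔV = V_B − V_A = -8.54×10⁵ V.
W_field = −qΔV = −(5.26×10⁻⁶ C)(-8.54×10⁵ V) = 4.49 J.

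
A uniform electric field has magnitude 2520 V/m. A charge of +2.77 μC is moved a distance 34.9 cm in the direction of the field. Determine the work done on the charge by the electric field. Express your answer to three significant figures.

2.44×10⁻³ J

The potential change for a displacement 34.9 cm in the direction of the field is ΔV = −Ed = -879 V.
W_field = −qΔV = 2.44×10⁻³ J.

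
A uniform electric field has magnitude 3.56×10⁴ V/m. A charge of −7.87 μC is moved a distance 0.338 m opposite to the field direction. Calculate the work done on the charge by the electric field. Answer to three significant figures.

The potential change for a displacement 0.338 m opposite to the field direction is ΔV = +Ed = 1.20×10⁴ V.
W_field = −qΔV = 0.0947 J.

0.0947 J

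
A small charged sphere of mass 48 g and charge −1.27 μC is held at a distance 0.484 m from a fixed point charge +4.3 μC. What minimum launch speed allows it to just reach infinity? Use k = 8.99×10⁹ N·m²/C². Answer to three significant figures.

To just escape, total mechanical energy must reach zero at infinity: ½mv²_min + U = 0, so ½mv²_min = −U = |kQq|/r.
|U| = |kQq|/r = (8.99×10⁹ N·m²/C²)(4.30×10⁻⁶)(1.27×10⁻⁶)/(0.484) = 0.101 J.
v_min = √(2|U|/m) = √(2·0.101/0.0480) = 2.06 m/s.

2.06 m/s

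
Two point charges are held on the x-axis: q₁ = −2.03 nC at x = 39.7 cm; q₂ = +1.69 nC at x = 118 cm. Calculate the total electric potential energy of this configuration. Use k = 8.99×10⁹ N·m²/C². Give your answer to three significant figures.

-3.94×10⁻⁸ J

The work to assemble the configuration equals its total potential energy, U = Σ kqᵢqⱼ/rᵢⱼ over all pairs.
Pair separations: r₁₂ = 0.783 m.
U = (-3.94×10⁻⁸) = -3.94×10⁻⁸ J.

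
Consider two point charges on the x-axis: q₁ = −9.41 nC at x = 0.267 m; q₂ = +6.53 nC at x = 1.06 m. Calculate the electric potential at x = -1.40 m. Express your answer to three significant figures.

The total potential is the scalar sum of each charge's contribution, V = Σ kqᵢ/rᵢ.
Distances from the field point to each charge: r₁ = 1.67 m, r₂ = 2.46 m.
V = k[(-9.41×10⁻⁹)/(1.67) + (6.53×10⁻⁹)/(2.46)] = -26.9 V.

-26.9 V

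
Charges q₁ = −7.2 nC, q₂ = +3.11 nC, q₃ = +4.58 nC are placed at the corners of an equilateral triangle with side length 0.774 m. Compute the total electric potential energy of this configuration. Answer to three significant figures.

The work to assemble the configuration equals its total potential energy, U = Σ kqᵢqⱼ/rᵢⱼ over all pairs.
All three pair separations equal the side length, 0.774 m.
U = (-2.60×10⁻⁷) + (-3.83×10⁻⁷) + (1.65×10⁻⁷) = -4.78×10⁻⁷ J.

-4.78×10⁻⁷ J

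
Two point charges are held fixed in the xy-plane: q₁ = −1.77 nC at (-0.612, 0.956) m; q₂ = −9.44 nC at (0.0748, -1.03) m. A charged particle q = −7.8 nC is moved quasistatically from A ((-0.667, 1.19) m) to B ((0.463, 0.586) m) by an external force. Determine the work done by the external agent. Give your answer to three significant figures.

For quasistatic motion the external work equals the change in potential energy: W_ext = qΔV = q(V_B − V_A).
At A: distances to the source charges are 0.240 m, 2.34 m; V_A = Σ kqᵢ/rᵢ = -102 V.
At B: distances to the source charges are 1.14 m, 1.66 m; V_B = Σ kqᵢ/rᵢ = -65.1 V.
ΔV = V_B − V_A = 37.4 V.
W_ext = qΔV = (-7.80×10⁻⁹ C)(37.4 V) = -2.92×10⁻⁷ J.

-2.92×10⁻⁷ J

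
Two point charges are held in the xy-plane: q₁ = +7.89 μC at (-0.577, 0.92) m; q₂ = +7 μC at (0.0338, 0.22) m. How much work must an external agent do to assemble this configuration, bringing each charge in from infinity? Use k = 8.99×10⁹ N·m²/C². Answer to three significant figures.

The work to assemble the configuration equals its total potential energy, U = Σ kqᵢqⱼ/rᵢⱼ over all pairs.
Pair separations: r₁₂ = 0.929 m.
U = (0.534) = 0.534 J.

0.534 J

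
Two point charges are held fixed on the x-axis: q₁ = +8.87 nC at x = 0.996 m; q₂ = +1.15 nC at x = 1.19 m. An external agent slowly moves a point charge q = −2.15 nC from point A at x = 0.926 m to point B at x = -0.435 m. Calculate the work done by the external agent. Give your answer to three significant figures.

2.40×10⁻⁶ J

For quasistatic motion the external work equals the change in potential energy: W_ext = qΔV = q(V_B − V_A).
At A: distances to the source charges are 0.0700 m, 0.264 m; V_A = Σ kqᵢ/rᵢ = 1180 V.
At B: distances to the source charges are 1.43 m, 1.62 m; V_B = Σ kqᵢ/rᵢ = 62.1 V.
ΔV = V_B − V_A = -1120 V.
W_ext = qΔV = (-2.15×10⁻⁹ C)(-1120 V) = 2.40×10⁻⁶ J.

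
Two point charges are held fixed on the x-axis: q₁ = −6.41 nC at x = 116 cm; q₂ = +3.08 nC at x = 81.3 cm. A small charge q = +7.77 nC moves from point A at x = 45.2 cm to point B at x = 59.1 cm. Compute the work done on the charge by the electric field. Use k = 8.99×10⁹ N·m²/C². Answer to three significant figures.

The work done by the electric force is W_field = −ΔU = −q(V_B − V_A) = q(V_A − V_B).
At A: distances to the source charges are 0.708 m, 0.361 m; V_A = Σ kqᵢ/rᵢ = -4.69 V.
At B: distances to the source charges are 0.569 m, 0.222 m; V_B = Σ kqᵢ/rᵢ = 23.5 V.
ΔV = V_B − V_A = 28.1 V.
W_field = −qΔV = −(7.77×10⁻⁹ C)(28.1 V) = -2.19×10⁻⁷ J.

-2.19×10⁻⁷ J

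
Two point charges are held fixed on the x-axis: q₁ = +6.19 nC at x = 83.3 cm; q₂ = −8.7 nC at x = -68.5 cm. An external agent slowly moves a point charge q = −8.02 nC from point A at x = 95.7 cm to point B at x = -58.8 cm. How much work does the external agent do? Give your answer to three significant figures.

For quasistatic motion the external work equals the change in potential energy: W_ext = qΔV = q(V_B − V_A).
At A: distances to the source charges are 0.124 m, 1.64 m; V_A = Σ kqᵢ/rᵢ = 401 V.
At B: distances to the source charges are 1.42 m, 0.0970 m; V_B = Σ kqᵢ/rᵢ = -767 V.
ΔV = V_B − V_A = -1170 V.
W_ext = qΔV = (-8.02×10⁻⁹ C)(-1170 V) = 9.37×10⁻⁶ J.

9.37×10⁻⁶ J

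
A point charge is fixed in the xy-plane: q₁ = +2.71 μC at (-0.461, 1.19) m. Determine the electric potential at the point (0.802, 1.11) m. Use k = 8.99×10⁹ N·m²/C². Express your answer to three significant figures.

1.93×10⁴ V

Electric potential is a scalar, so the contributions from each charge add algebraically: V = Σ kqᵢ/rᵢ.
Distances from the field point to each charge: r₁ = 1.27 m.
V = k[(2.71×10⁻⁶)/(1.27)] = 1.93×10⁴ V.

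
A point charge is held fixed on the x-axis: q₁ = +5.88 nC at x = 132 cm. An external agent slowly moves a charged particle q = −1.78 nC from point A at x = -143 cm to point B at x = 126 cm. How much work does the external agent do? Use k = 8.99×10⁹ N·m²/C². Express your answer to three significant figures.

-1.53×10⁻⁶ J

For quasistatic motion the external work equals the change in potential energy: W_ext = qΔV = q(V_B − V_A).
At A: distance to the source charge is 2.75 m; V_A = kq₁/r = 19.2 V.
At B: distance to the source charge is 0.0600 m; V_B = kq₁/r = 881 V.
ΔV = V_B − V_A = 862 V.
W_ext = qΔV = (-1.78×10⁻⁹ C)(862 V) = -1.53×10⁻⁶ J.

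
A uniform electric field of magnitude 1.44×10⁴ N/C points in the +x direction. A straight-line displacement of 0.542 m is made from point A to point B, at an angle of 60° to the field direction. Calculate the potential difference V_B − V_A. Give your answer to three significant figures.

Only the component of displacement along E changes the potential: ΔV = −E·d·cosθ.
ΔV = −(1.44×10⁴ V/m)(0.542 m)cos60° = -3900 V.

-3900 V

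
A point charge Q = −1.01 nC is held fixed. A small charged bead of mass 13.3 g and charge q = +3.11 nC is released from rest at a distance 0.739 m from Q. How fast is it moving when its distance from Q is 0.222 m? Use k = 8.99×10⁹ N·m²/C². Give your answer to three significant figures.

3.66×10⁻³ m/s

Only the electrostatic force acts, so mechanical energy is conserved: ½mv² = U₁ − U₂ = kQq(1/r₁ − 1/r₂).
U₁ − U₂ = (8.99×10⁹ N·m²/C²)(-1.01×10⁻⁹ C)(3.11×10⁻⁹ C)(1/0.739 − 1/0.222) = 8.90×10⁻⁸ J.
v = √(2·8.90×10⁻⁸/0.0133) = 3.66×10⁻³ m/s.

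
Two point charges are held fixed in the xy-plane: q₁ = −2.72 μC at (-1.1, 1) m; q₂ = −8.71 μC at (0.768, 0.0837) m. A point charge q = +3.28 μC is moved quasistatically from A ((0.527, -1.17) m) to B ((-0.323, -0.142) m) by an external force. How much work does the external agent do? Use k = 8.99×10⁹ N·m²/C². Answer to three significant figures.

-0.0578 J

For quasistatic motion the external work equals the change in potential energy: W_ext = qΔV = q(V_B − V_A).
At A: distances to the source charges are 2.71 m, 1.28 m; V_A = Σ kqᵢ/rᵢ = -7.04×10⁴ V.
At B: distances to the source charges are 1.38 m, 1.11 m; V_B = Σ kqᵢ/rᵢ = -8.80×10⁴ V.
ΔV = V_B − V_A = -1.76×10⁴ V.
W_ext = qΔV = (3.28×10⁻⁶ C)(-1.76×10⁴ V) = -0.0578 J.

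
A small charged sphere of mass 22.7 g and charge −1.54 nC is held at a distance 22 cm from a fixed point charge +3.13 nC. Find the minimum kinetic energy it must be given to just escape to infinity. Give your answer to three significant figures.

1.97×10⁻⁷ J

To just escape, total mechanical energy must reach zero at infinity: ½mv²_min + U = 0, so ½mv²_min = −U = |kQq|/r.
|U| = |kQq|/r = (8.99×10⁹ N·m²/C²)(3.13×10⁻⁹)(1.54×10⁻⁹)/(0.220) = 1.97×10⁻⁷ J.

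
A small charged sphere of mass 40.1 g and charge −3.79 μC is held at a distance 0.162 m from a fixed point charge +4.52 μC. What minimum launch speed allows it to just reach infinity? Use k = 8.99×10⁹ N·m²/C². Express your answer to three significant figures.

6.89 m/s

To just escape, total mechanical energy must reach zero at infinity: ½mv²_min + U = 0, so ½mv²_min = −U = |kQq|/r.
|U| = |kQq|/r = (8.99×10⁹ N·m²/C²)(4.52×10⁻⁶)(3.79×10⁻⁶)/(0.162) = 0.951 J.
v_min = √(2|U|/m) = √(2·0.951/0.0401) = 6.89 m/s.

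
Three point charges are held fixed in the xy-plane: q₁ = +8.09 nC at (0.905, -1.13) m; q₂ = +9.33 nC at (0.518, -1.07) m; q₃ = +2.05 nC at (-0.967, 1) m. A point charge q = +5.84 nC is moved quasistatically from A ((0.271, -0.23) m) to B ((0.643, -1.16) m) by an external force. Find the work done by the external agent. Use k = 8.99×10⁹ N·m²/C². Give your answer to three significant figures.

For quasistatic motion the external work equals the change in potential energy: W_ext = qΔV = q(V_B − V_A).
At A: distances to the source charges are 1.10 m, 0.876 m, 1.75 m; V_A = Σ kqᵢ/rᵢ = 172 V.
At B: distances to the source charges are 0.264 m, 0.154 m, 2.69 m; V_B = Σ kqᵢ/rᵢ = 827 V.
ΔV = V_B − V_A = 655 V.
W_ext = qΔV = (5.84×10⁻⁹ C)(655 V) = 3.82×10⁻⁶ J.

3.82×10⁻⁶ J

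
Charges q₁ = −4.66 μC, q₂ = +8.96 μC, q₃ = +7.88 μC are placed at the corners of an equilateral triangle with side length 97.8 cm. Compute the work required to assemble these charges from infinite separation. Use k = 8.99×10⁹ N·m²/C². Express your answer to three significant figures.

-0.0723 J

The assembly work is the sum of pairwise potential energies, U = Σ_{i<j} kqᵢqⱼ/rᵢⱼ.
All three pair separations equal the side length, 0.978 m.
U = (-0.384) + (-0.338) + (0.649) = -0.0723 J.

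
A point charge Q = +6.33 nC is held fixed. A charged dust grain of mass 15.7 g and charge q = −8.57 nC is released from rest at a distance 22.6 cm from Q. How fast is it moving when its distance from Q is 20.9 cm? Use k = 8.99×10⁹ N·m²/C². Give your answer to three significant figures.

4.73×10⁻³ m/s

Only the electrostatic force acts, so mechanical energy is conserved: ½mv² = U₁ − U₂ = kQq(1/r₁ − 1/r₂).
U₁ − U₂ = (8.99×10⁹ N·m²/C²)(6.33×10⁻⁹ C)(-8.57×10⁻⁹ C)(1/0.226 − 1/0.209) = 1.76×10⁻⁷ J.
v = √(2·1.76×10⁻⁷/0.0157) = 4.73×10⁻³ m/s.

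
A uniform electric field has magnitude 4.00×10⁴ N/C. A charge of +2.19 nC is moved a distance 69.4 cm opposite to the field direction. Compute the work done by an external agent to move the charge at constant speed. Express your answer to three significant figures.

6.08×10⁻⁵ J

The potential change for a displacement 69.4 cm opposite to the field direction is ΔV = +Ed = 2.78×10⁴ V.
W_ext = qΔV = 6.08×10⁻⁵ J.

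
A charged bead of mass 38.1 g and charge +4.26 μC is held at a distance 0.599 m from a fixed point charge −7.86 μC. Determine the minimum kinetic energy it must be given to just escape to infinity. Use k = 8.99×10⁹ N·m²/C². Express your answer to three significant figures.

0.503 J

To just escape, total mechanical energy must reach zero at infinity: ½mv²_min + U = 0, so ½mv²_min = −U = |kQq|/r.
|U| = |kQq|/r = (8.99×10⁹ N·m²/C²)(7.86×10⁻⁶)(4.26×10⁻⁶)/(0.599) = 0.503 J.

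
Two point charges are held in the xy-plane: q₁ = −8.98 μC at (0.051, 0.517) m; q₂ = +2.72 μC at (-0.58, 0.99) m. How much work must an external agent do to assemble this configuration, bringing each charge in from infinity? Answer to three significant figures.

The assembly work is the sum of pairwise potential energies, U = Σ_{i<j} kqᵢqⱼ/rᵢⱼ.
Pair separations: r₁₂ = 0.789 m.
U = (-0.278) = -0.278 J.

-0.278 J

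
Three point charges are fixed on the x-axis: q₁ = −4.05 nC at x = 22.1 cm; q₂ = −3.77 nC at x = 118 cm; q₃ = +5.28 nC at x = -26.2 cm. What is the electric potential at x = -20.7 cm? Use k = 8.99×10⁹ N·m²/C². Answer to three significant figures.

Electric potential is a scalar, so the contributions from each charge add algebraically: V = Σ kqᵢ/rᵢ.
Distances from the field point to each charge: r₁ = 0.428 m, r₂ = 1.39 m, r₃ = 0.0550 m.
V = k[(-4.05×10⁻⁹)/(0.428) + (-3.77×10⁻⁹)/(1.39) + (5.28×10⁻⁹)/(0.0550)] = 754 V.

754 V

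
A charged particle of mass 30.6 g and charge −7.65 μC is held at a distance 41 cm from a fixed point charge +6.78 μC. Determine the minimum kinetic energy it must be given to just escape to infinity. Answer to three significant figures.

To just escape, total mechanical energy must reach zero at infinity: ½mv²_min + U = 0, so ½mv²_min = −U = |kQq|/r.
|U| = |kQq|/r = (8.99×10⁹ N·m²/C²)(6.78×10⁻⁶)(7.65×10⁻⁶)/(0.410) = 1.14 J.

1.14 J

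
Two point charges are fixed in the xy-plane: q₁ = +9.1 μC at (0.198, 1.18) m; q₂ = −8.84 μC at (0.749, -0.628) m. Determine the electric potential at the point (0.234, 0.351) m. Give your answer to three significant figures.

The total potential is the scalar sum of each charge's contribution, V = Σ kqᵢ/rᵢ.
Distances from the field point to each charge: r₁ = 0.830 m, r₂ = 1.11 m.
V = k[(9.10×10⁻⁶)/(0.830) + (-8.84×10⁻⁶)/(1.11)] = 2.67×10⁴ V.

2.67×10⁴ V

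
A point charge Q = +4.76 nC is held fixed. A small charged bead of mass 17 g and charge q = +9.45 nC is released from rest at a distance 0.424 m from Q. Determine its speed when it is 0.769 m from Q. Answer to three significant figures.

7.10×10⁻³ m/s

Only the electrostatic force acts, so mechanical energy is conserved: ½mv² = U₁ − U₂ = kQq(1/r₁ − 1/r₂).
U₁ − U₂ = (8.99×10⁹ N·m²/C²)(4.76×10⁻⁹ C)(9.45×10⁻⁹ C)(1/0.424 − 1/0.769) = 4.28×10⁻⁷ J.
v = √(2·4.28×10⁻⁷/0.0170) = 7.10×10⁻³ m/s.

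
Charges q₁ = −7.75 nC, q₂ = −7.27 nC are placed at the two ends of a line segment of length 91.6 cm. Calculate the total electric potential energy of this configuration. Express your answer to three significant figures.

The assembly work is the sum of pairwise potential energies, U = Σ_{i<j} kqᵢqⱼ/rᵢⱼ.
The separation is r = 0.916 m.
U = (5.53×10⁻⁷) = 5.53×10⁻⁷ J.

5.53×10⁻⁷ J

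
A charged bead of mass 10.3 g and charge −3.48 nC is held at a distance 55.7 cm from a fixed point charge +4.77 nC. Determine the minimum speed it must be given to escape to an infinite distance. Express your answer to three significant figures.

To just escape, total mechanical energy must reach zero at infinity: ½mv²_min + U = 0, so ½mv²_min = −U = |kQq|/r.
|U| = |kQq|/r = (8.99×10⁹ N·m²/C²)(4.77×10⁻⁹)(3.48×10⁻⁹)/(0.557) = 2.68×10⁻⁷ J.
v_min = √(2|U|/m) = √(2·2.68×10⁻⁷/0.0103) = 7.21×10⁻³ m/s.

7.21×10⁻³ m/s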